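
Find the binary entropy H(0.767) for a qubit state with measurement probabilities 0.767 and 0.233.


S = -p*log2(p) - (1-p)*log2(1-p)
p = 0.7670, 1-p = 0.2330
= -0.7670 * log2(0.7670) - 0.2330 * log2(0.2330)
= -(-0.2935) - (-0.4897)
= 0.7832

0.7832


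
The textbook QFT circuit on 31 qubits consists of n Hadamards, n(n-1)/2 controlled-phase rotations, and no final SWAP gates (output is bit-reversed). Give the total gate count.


Hadamard gates: 31
Controlled rotations: n*(n-1)/2 = 31*30/2 = 465
SWAP gates: 0 (omitted)
Total = 31 + 465
= 496

496


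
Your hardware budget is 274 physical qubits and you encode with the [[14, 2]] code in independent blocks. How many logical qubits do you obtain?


Each code block uses 14 physical qubits for 2 logical qubit(s).
Number of complete blocks = floor(274 / 14) = 19
Logical qubits = 19 * 2
= 38

38


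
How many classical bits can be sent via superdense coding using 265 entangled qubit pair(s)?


Superdense coding allows 2 classical bits per shared entangled pair.
265 pair(s) -> 2 * 265 = 530 classical bits

530


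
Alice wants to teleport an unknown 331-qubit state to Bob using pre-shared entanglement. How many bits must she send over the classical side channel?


Quantum teleportation requires 2 classical bits per qubit teleported.
331 qubit(s) -> 2 * 331 = 662 classical bits

662


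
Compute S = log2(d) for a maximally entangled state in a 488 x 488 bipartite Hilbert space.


For a maximally entangled state in d x d:
S = log2(d) = log2(488)
= 8.9307

8.9307


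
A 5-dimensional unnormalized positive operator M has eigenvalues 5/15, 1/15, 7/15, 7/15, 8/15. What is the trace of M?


tr(M) = sum of eigenvalues
= 5/15 + 1/15 + 7/15 + 7/15 + 8/15
= 28/15
= 1.8667

1.8667


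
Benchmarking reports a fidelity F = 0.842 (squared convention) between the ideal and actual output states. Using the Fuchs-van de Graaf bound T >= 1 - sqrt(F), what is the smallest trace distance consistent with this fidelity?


Fuchs-van de Graaf (squared-fidelity convention): 1 - sqrt(F) <= T <= sqrt(1 - F).
Lower bound: T >= 1 - sqrt(F)
sqrt(F) = sqrt(0.842) = 0.9176
T >= 1 - 0.9176
T >= 0.0824

0.0824


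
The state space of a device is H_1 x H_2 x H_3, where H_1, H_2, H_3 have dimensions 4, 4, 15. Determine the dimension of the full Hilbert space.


dim(H_1 x H_2 x H_3) = 4 * 4 * 15
= 16 * 15
= 240

240


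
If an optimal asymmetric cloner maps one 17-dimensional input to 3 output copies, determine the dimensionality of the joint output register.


Output space = H^(tensor 3) where dim(H) = 17
dim = 17^3
= 289 (after 2 factors)
= 4913 (after 3 factors)
= 4913

4913


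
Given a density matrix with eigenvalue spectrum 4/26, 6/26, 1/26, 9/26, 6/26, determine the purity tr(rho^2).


tr(rho^2) = sum of eigenvalues squared
= (4/26)^2 + (6/26)^2 + (1/26)^2 + (9/26)^2 + (6/26)^2
= (16 + 36 + 1 + 81 + 36) / 676
= 170/676
= 0.2515

0.2515


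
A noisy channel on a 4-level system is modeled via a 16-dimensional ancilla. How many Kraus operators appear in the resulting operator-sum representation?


Tracing out the environment in an orthonormal basis {|i>_E} gives Kraus operators K_i = <i|_E U |0>_E.
Number of Kraus operators = dim(H_env) = d_env
= 16

16


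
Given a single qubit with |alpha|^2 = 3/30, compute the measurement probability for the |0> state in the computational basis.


|alpha|^2 = 3/30 = 0.1000
|beta|^2 = 1 - 3/30 = 27/30 = 0.9000
P(|0>) = |alpha|^2 = 0.1000

0.1000


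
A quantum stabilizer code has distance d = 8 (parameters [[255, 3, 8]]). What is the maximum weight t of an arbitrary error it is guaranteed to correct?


Code parameters: [[255, 3, 8]], distance d = 8.
Number of correctable errors = floor((d-1)/2)
= floor((8 - 1)/2)
= floor(7/2)
= 3

3


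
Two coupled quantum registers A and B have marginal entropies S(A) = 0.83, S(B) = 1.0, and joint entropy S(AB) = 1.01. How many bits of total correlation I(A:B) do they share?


I(A:B) = S(A) + S(B) - S(AB)
= 0.83 + 1.0 - 1.01
= 0.8200

0.8200


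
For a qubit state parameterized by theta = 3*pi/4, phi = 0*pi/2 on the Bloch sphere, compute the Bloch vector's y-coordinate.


theta = 2.3562, phi = 0.0000
r_y = sin(theta)*sin(phi) = 0.7071 * 0.0000
r_y = 0.0000

0.0000


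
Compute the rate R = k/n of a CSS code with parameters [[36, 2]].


Code rate R = k/n
= 2/36
= 0.0556

0.0556


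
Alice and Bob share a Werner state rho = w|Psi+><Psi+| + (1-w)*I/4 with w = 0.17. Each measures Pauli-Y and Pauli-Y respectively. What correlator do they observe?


|Psi+> = (|01> + |10>)/sqrt(2)
For the pure Bell state, <Y_A Y_B> = +1 (Bell-state Pauli correlator).
The maximally-mixed part I/4 has tr(I/4 * P tensor P) = 0 for any traceless Pauli P.
So <Y_A Y_B>_rho = w * (+1) + (1 - w) * 0
= 0.17 * (+1)
= 0.1700

0.1700


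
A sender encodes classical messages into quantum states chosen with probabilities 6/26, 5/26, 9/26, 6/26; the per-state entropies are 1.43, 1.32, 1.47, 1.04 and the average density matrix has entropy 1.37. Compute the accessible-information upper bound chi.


chi = S(rho) - sum_i p_i * S(rho_i)
Weighted entropy = 6/26 * 1.43 + 5/26 * 1.32 + 9/26 * 1.47 + 6/26 * 1.04
= 1.3327
chi = 1.37 - 1.3327
= 0.0373

0.0373


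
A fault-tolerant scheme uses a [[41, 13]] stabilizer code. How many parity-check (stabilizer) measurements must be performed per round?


For an [[n,k]] stabilizer code:
Number of stabilizer generators = n - k
= 41 - 13
= 28

28


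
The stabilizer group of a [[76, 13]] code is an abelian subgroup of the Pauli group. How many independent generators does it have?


For an [[n,k]] stabilizer code:
Number of stabilizer generators = n - k
= 76 - 13
= 63

63


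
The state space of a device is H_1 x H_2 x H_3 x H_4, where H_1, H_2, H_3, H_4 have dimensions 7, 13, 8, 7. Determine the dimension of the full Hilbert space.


dim(H_1 x H_2 x H_3 x H_4) = 7 * 13 * 8 * 7
= 91 * 8 * 7
= 728 * 7
= 5096

5096


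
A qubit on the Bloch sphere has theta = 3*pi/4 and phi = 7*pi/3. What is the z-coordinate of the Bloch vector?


theta = 2.3562, phi = 7.3304
r_z = cos(theta) = -0.7071

-0.7071


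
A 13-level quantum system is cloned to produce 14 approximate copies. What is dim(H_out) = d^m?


Output space = H^(tensor 14) where dim(H) = 13
dim = 13^14
= 169 (after 2 factors)
= 2197 (after 3 factors)
= 28561 (after 4 factors)
= 371293 (after 5 factors)
= 4826809 (after 6 factors)
= 62748517 (after 7 factors)
= 815730721 (after 8 factors)
= 10604499373 (after 9 factors)
= 137858491849 (after 10 factors)
= 1792160394037 (after 11 factors)
= 23298085122481 (after 12 factors)
= 302875106592253 (after 13 factors)
= 3937376385699289 (after 14 factors)
= 3937376385699289

3937376385699289


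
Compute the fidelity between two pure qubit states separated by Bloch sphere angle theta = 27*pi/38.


For states separated by angle theta on Bloch sphere:
F = cos^2(theta/2)
theta = 27*pi/38 = 2.2322
theta/2 = 1.1161
cos(theta/2) = 0.4392
F = 0.1929

0.1929


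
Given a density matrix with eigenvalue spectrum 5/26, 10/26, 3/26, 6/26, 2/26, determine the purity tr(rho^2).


tr(rho^2) = sum of eigenvalues squared
= (5/26)^2 + (10/26)^2 + (3/26)^2 + (6/26)^2 + (2/26)^2
= (25 + 100 + 9 + 36 + 4) / 676
= 174/676
= 0.2574

0.2574


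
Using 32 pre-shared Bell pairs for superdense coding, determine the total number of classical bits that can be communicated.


Superdense coding allows 2 classical bits per shared entangled pair.
32 pair(s) -> 2 * 32 = 64 classical bits

64


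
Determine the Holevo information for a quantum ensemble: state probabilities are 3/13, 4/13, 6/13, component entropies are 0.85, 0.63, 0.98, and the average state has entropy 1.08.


chi = S(rho) - sum_i p_i * S(rho_i)
Weighted entropy = 3/13 * 0.85 + 4/13 * 0.63 + 6/13 * 0.98
= 0.8423
chi = 1.08 - 0.8423
= 0.2377

0.2377


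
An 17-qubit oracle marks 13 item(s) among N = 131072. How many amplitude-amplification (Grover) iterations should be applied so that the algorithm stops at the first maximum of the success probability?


After j Grover iterations the success probability is P(j) = sin^2((2j+1)*theta), where sin(theta) = sqrt(k/N).
N = 2^17 = 131072, k = 13
sin(theta) = sqrt(k/N) = 0.009959022487
theta = arcsin(sqrt(k/N)) = 0.009959187121 rad
P(j) reaches its first maximum when (2j+1)*theta is as close as possible to pi/2, i.e. j = round(pi/(4*theta) - 1/2).
pi/(4*theta) - 1/2 = 78.3617
(For comparison, the common estimate pi/4 * sqrt(N/k) = 78.8630; the exact maximiser is used here.)
Optimal iterations = 78

78


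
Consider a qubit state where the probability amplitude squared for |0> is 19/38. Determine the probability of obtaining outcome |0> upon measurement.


|alpha|^2 = 19/38 = 0.5000
|beta|^2 = 1 - 19/38 = 19/38 = 0.5000
P(|0>) = |alpha|^2 = 0.5000

0.5000


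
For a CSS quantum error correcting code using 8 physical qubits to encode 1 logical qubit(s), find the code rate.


Code rate R = k/n
= 1/8
= 0.1250

0.1250


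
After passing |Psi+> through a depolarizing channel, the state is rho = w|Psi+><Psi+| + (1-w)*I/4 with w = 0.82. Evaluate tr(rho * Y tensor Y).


|Psi+> = (|01> + |10>)/sqrt(2)
For the pure Bell state, <Y_A Y_B> = +1 (Bell-state Pauli correlator).
The maximally-mixed part I/4 has tr(I/4 * P tensor P) = 0 for any traceless Pauli P.
So <Y_A Y_B>_rho = w * (+1) + (1 - w) * 0
= 0.82 * (+1)
= 0.8200

0.8200


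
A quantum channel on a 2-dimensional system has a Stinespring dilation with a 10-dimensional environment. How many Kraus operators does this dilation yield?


Tracing out the environment in an orthonormal basis {|i>_E} gives Kraus operators K_i = <i|_E U |0>_E.
Number of Kraus operators = dim(H_env) = d_env
= 10

10


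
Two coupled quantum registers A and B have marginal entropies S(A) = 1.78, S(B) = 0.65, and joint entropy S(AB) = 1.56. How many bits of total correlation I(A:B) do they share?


I(A:B) = S(A) + S(B) - S(AB)
= 1.78 + 0.65 - 1.56
= 0.8700

0.8700


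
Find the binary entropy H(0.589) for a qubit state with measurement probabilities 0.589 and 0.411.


S = -p*log2(p) - (1-p)*log2(1-p)
p = 0.5890, 1-p = 0.4110
= -0.5890 * log2(0.5890) - 0.4110 * log2(0.4110)
= -(-0.4498) - (-0.5272)
= 0.9770

0.9770


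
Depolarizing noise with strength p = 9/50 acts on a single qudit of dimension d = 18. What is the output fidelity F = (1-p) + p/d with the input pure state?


F = (1-p) + p/d
= (1 - 0.1800) + 0.1800/18
= 0.8200 + 0.0100
= 0.8300

0.8300


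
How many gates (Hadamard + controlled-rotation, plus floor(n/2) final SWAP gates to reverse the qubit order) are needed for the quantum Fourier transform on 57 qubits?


Hadamard gates: 57
Controlled rotations: n*(n-1)/2 = 57*56/2 = 1596
SWAP gates: floor(n/2) = floor(57/2) = 28
Total = 57 + 1596 + 28
= 1681

1681


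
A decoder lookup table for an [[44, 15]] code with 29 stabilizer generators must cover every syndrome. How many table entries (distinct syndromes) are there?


Each stabilizer generator gives a binary (+1 or -1) measurement outcome.
With 29 independent generators:
Total syndromes = 2^29
= 536870912

536870912


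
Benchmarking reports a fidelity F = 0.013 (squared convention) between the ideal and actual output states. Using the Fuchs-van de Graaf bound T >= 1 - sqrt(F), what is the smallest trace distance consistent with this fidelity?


Fuchs-van de Graaf (squared-fidelity convention): 1 - sqrt(F) <= T <= sqrt(1 - F).
Lower bound: T >= 1 - sqrt(F)
sqrt(F) = sqrt(0.013) = 0.1140
T >= 1 - 0.1140
T >= 0.8860

0.8860


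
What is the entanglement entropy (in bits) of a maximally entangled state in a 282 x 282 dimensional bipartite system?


For a maximally entangled state in d x d:
S = log2(d) = log2(282)
= 8.1396

8.1396


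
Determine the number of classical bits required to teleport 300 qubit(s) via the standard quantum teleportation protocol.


Quantum teleportation requires 2 classical bits per qubit teleported.
300 qubit(s) -> 2 * 300 = 600 classical bits

600


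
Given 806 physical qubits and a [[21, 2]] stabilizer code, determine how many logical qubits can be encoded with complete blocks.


Each code block uses 21 physical qubits for 2 logical qubit(s).
Number of complete blocks = floor(806 / 21) = 38
Logical qubits = 38 * 2
= 76

76


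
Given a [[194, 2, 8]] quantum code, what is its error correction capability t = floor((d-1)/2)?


Code parameters: [[194, 2, 8]], distance d = 8.
Number of correctable errors = floor((d-1)/2)
= floor((8 - 1)/2)
= floor(7/2)
= 3

3


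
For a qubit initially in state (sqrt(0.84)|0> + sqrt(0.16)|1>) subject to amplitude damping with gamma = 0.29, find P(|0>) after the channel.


For amplitude damping with parameter gamma on state sqrt(a)|0> + sqrt(b)|1>:
alpha^2 = 0.84, beta^2 = 0.16
P(|0>) = alpha^2 + gamma * beta^2
= 0.84 + 0.29 * 0.16
= 0.84 + 0.0464
= 0.8864

0.8864


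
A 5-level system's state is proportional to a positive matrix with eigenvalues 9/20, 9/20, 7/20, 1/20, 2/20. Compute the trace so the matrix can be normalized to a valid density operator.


tr(M) = sum of eigenvalues
= 9/20 + 9/20 + 7/20 + 1/20 + 2/20
= 28/20
= 1.4000

1.4000


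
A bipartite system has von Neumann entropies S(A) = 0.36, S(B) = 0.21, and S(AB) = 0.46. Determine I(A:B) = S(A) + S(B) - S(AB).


I(A:B) = S(A) + S(B) - S(AB)
= 0.36 + 0.21 - 0.46
= 0.1100

0.1100


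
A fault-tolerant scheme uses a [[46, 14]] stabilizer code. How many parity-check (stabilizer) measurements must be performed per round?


For an [[n,k]] stabilizer code:
Number of stabilizer generators = n - k
= 46 - 14
= 32

32


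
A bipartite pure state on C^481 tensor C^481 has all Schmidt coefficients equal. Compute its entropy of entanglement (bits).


For a maximally entangled state in d x d:
S = log2(d) = log2(481)
= 8.9099

8.9099


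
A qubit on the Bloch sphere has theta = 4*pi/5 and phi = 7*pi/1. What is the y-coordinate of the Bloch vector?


theta = 2.5133, phi = 21.9911
r_y = sin(theta)*sin(phi) = 0.5878 * 0.0000
r_y = 0.0000

0.0000


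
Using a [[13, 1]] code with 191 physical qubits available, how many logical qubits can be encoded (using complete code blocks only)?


Each code block uses 13 physical qubits for 1 logical qubit(s).
Number of complete blocks = floor(191 / 13) = 14
Logical qubits = 14 * 1
= 14

14


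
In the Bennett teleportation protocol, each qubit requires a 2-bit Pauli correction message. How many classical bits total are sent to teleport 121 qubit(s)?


Quantum teleportation requires 2 classical bits per qubit teleported.
121 qubit(s) -> 2 * 121 = 242 classical bits

242


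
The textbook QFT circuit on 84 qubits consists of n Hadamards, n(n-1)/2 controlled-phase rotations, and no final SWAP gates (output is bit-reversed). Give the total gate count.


Hadamard gates: 84
Controlled rotations: n*(n-1)/2 = 84*83/2 = 3486
SWAP gates: 0 (omitted)
Total = 84 + 3486
= 3570

3570


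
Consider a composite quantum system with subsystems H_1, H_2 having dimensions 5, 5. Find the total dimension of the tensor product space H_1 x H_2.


dim(H_1 x H_2) = 5 * 5
= 25

25


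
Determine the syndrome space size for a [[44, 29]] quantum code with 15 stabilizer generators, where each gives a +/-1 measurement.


Each stabilizer generator gives a binary (+1 or -1) measurement outcome.
With 15 independent generators:
Total syndromes = 2^15
= 32768

32768


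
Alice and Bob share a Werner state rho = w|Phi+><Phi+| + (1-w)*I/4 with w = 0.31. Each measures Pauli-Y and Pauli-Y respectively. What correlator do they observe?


|Phi+> = (|00> + |11>)/sqrt(2)
For the pure Bell state, <Y_A Y_B> = -1 (Bell-state Pauli correlator).
The maximally-mixed part I/4 has tr(I/4 * P tensor P) = 0 for any traceless Pauli P.
So <Y_A Y_B>_rho = w * (-1) + (1 - w) * 0
= 0.31 * (-1)
= -0.3100

-0.3100


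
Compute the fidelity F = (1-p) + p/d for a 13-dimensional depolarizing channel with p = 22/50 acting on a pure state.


F = (1-p) + p/d
= (1 - 0.4400) + 0.4400/13
= 0.5600 + 0.0338
= 0.5938

0.5938


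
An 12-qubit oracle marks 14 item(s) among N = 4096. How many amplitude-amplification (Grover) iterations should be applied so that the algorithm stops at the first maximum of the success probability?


After j Grover iterations the success probability is P(j) = sin^2((2j+1)*theta), where sin(theta) = sqrt(k/N).
N = 2^12 = 4096, k = 14
sin(theta) = sqrt(k/N) = 0.05846339667
theta = arcsin(sqrt(k/N)) = 0.05849675234 rad
P(j) reaches its first maximum when (2j+1)*theta is as close as possible to pi/2, i.e. j = round(pi/(4*theta) - 1/2).
pi/(4*theta) - 1/2 = 12.9264
(For comparison, the common estimate pi/4 * sqrt(N/k) = 13.4340; the exact maximiser is used here.)
Optimal iterations = 13

13


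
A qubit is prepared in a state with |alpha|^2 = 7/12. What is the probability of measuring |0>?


|alpha|^2 = 7/12 = 0.5833
|beta|^2 = 1 - 7/12 = 5/12 = 0.4167
P(|0>) = |alpha|^2 = 0.5833

0.5833


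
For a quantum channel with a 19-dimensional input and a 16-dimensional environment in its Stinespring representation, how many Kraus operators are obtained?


Tracing out the environment in an orthonormal basis {|i>_E} gives Kraus operators K_i = <i|_E U |0>_E.
Number of Kraus operators = dim(H_env) = d_env
= 16

16


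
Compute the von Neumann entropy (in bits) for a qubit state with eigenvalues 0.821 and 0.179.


S = -p*log2(p) - (1-p)*log2(1-p)
p = 0.8210, 1-p = 0.1790
= -0.8210 * log2(0.8210) - 0.1790 * log2(0.1790)
= -(-0.2336) - (-0.4443)
= 0.6779

0.6779


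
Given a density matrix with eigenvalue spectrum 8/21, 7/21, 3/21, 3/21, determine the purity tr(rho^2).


tr(rho^2) = sum of eigenvalues squared
= (8/21)^2 + (7/21)^2 + (3/21)^2 + (3/21)^2
= (64 + 49 + 9 + 9) / 441
= 131/441
= 0.2971

0.2971


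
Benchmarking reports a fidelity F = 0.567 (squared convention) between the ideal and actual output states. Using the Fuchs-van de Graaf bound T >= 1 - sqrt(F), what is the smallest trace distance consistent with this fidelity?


Fuchs-van de Graaf (squared-fidelity convention): 1 - sqrt(F) <= T <= sqrt(1 - F).
Lower bound: T >= 1 - sqrt(F)
sqrt(F) = sqrt(0.567) = 0.7530
T >= 1 - 0.7530
T >= 0.2470

0.2470


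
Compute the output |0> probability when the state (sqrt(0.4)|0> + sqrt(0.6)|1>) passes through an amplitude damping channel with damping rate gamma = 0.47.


For amplitude damping with parameter gamma on state sqrt(a)|0> + sqrt(b)|1>:
alpha^2 = 0.4, beta^2 = 0.6
P(|0>) = alpha^2 + gamma * beta^2
= 0.4 + 0.47 * 0.6
= 0.4 + 0.2820
= 0.6820

0.6820


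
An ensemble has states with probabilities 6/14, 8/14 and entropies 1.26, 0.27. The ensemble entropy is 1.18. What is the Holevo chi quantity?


chi = S(rho) - sum_i p_i * S(rho_i)
Weighted entropy = 6/14 * 1.26 + 8/14 * 0.27
= 0.6943
chi = 1.18 - 0.6943
= 0.4857

0.4857


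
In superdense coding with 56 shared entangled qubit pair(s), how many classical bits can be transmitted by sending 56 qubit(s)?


Superdense coding allows 2 classical bits per shared entangled pair.
56 pair(s) -> 2 * 56 = 112 classical bits

112


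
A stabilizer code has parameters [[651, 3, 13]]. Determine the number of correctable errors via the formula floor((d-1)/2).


Code parameters: [[651, 3, 13]], distance d = 13.
Number of correctable errors = floor((d-1)/2)
= floor((13 - 1)/2)
= floor(12/2)
= 6

6


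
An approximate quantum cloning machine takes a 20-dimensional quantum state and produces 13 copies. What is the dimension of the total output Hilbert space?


Output space = H^(tensor 13) where dim(H) = 20
dim = 20^13
= 400 (after 2 factors)
= 8000 (after 3 factors)
= 160000 (after 4 factors)
= 3200000 (after 5 factors)
= 64000000 (after 6 factors)
= 1280000000 (after 7 factors)
= 25600000000 (after 8 factors)
= 512000000000 (after 9 factors)
= 10240000000000 (after 10 factors)
= 204800000000000 (after 11 factors)
= 4096000000000000 (after 12 factors)
= 81920000000000000 (after 13 factors)
= 81920000000000000

81920000000000000


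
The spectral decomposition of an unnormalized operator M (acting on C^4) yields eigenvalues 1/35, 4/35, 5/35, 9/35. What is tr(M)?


tr(M) = sum of eigenvalues
= 1/35 + 4/35 + 5/35 + 9/35
= 19/35
= 0.5429

0.5429


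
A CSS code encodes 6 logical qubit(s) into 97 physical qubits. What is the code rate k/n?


Code rate R = k/n
= 6/97
= 0.0619

0.0619


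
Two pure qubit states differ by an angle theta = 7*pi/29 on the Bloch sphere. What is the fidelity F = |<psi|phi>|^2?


For states separated by angle theta on Bloch sphere:
F = cos^2(theta/2)
theta = 7*pi/29 = 0.7583
theta/2 = 0.3792
cos(theta/2) = 0.9290
F = 0.8630

0.8630


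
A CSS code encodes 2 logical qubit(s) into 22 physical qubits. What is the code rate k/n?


Code rate R = k/n
= 2/22
= 0.0909

0.0909


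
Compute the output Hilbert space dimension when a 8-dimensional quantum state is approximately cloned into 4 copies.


Output space = H^(tensor 4) where dim(H) = 8
dim = 8^4
= 64 (after 2 factors)
= 512 (after 3 factors)
= 4096 (after 4 factors)
= 4096

4096


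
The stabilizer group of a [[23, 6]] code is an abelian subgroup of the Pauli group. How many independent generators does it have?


For an [[n,k]] stabilizer code:
Number of stabilizer generators = n - k
= 23 - 6
= 17

17


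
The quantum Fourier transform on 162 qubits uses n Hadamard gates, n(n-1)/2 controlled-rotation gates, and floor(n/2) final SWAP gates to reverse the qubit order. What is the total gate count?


Hadamard gates: 162
Controlled rotations: n*(n-1)/2 = 162*161/2 = 13041
SWAP gates: floor(n/2) = floor(162/2) = 81
Total = 162 + 13041 + 81
= 13284

13284


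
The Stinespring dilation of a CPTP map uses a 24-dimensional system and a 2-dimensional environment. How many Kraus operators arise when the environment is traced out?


Tracing out the environment in an orthonormal basis {|i>_E} gives Kraus operators K_i = <i|_E U |0>_E.
Number of Kraus operators = dim(H_env) = d_env
= 2

2


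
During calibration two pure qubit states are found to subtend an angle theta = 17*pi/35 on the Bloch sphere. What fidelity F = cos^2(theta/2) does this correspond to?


For states separated by angle theta on Bloch sphere:
F = cos^2(theta/2)
theta = 17*pi/35 = 1.5259
theta/2 = 0.7630
cos(theta/2) = 0.7228
F = 0.5224

0.5224


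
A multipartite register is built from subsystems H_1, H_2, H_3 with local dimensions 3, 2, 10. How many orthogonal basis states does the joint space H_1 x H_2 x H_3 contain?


dim(H_1 x H_2 x H_3) = 3 * 2 * 10
= 6 * 10
= 60

60


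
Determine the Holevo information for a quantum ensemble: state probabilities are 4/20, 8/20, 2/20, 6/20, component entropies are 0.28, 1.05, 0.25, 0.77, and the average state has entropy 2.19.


chi = S(rho) - sum_i p_i * S(rho_i)
Weighted entropy = 4/20 * 0.28 + 8/20 * 1.05 + 2/20 * 0.25 + 6/20 * 0.77
= 0.7320
chi = 2.19 - 0.7320
= 1.4580

1.4580


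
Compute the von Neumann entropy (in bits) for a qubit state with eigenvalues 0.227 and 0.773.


S = -p*log2(p) - (1-p)*log2(1-p)
p = 0.2270, 1-p = 0.7730
= -0.2270 * log2(0.2270) - 0.7730 * log2(0.7730)
= -(-0.4856) - (-0.2871)
= 0.7727

0.7727


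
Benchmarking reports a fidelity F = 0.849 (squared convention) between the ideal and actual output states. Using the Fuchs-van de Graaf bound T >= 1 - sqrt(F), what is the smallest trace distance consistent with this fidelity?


Fuchs-van de Graaf (squared-fidelity convention): 1 - sqrt(F) <= T <= sqrt(1 - F).
Lower bound: T >= 1 - sqrt(F)
sqrt(F) = sqrt(0.849) = 0.9214
T >= 1 - 0.9214
T >= 0.0786

0.0786


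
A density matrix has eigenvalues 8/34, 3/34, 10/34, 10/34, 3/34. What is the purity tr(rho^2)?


tr(rho^2) = sum of eigenvalues squared
= (8/34)^2 + (3/34)^2 + (10/34)^2 + (10/34)^2 + (3/34)^2
= (64 + 9 + 100 + 100 + 9) / 1156
= 282/1156
= 0.2439

0.2439


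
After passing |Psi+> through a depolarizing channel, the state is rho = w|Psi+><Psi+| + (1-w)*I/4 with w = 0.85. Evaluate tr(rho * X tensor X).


|Psi+> = (|01> + |10>)/sqrt(2)
For the pure Bell state, <X_A X_B> = +1 (Bell-state Pauli correlator).
The maximally-mixed part I/4 has tr(I/4 * P tensor P) = 0 for any traceless Pauli P.
So <X_A X_B>_rho = w * (+1) + (1 - w) * 0
= 0.85 * (+1)
= 0.8500

0.8500


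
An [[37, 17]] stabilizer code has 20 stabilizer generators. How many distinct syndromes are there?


Each stabilizer generator gives a binary (+1 or -1) measurement outcome.
With 20 independent generators:
Total syndromes = 2^20
= 1048576

1048576


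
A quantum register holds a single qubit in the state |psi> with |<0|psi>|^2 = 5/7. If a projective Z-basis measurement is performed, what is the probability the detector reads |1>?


|alpha|^2 = 5/7 = 0.7143
|beta|^2 = 1 - 5/7 = 2/7 = 0.2857
P(|1>) = |beta|^2 = 0.2857

0.2857


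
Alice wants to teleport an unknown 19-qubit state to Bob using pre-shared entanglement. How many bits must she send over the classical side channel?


Quantum teleportation requires 2 classical bits per qubit teleported.
19 qubit(s) -> 2 * 19 = 38 classical bits

38


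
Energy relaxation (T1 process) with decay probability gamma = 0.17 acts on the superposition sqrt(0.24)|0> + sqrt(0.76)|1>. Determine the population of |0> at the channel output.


For amplitude damping with parameter gamma on state sqrt(a)|0> + sqrt(b)|1>:
alpha^2 = 0.24, beta^2 = 0.76
P(|0>) = alpha^2 + gamma * beta^2
= 0.24 + 0.17 * 0.76
= 0.24 + 0.1292
= 0.3692

0.3692


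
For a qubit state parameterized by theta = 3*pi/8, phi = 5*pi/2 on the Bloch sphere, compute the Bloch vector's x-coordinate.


theta = 1.1781, phi = 7.8540
r_x = sin(theta)*cos(phi) = 0.9239 * 0.0000
r_x = 0.0000

0.0000


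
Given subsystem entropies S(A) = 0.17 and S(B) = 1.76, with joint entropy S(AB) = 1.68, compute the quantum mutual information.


I(A:B) = S(A) + S(B) - S(AB)
= 0.17 + 1.76 - 1.68
= 0.2500

0.2500


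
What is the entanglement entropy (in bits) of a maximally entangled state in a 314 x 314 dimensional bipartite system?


For a maximally entangled state in d x d:
S = log2(d) = log2(314)
= 8.2946

8.2946


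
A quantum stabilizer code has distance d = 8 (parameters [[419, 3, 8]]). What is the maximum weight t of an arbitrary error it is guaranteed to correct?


Code parameters: [[419, 3, 8]], distance d = 8.
Number of correctable errors = floor((d-1)/2)
= floor((8 - 1)/2)
= floor(7/2)
= 3

3


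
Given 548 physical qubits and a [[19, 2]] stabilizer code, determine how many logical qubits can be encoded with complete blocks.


Each code block uses 19 physical qubits for 2 logical qubit(s).
Number of complete blocks = floor(548 / 19) = 28
Logical qubits = 28 * 2
= 56

56


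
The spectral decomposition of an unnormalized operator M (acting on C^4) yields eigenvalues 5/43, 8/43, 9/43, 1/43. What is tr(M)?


tr(M) = sum of eigenvalues
= 5/43 + 8/43 + 9/43 + 1/43
= 23/43
= 0.5349

0.5349


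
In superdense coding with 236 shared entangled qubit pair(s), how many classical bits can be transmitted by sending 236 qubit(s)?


Superdense coding allows 2 classical bits per shared entangled pair.
236 pair(s) -> 2 * 236 = 472 classical bits

472


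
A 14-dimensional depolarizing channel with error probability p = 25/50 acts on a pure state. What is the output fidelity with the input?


F = (1-p) + p/d
= (1 - 0.5000) + 0.5000/14
= 0.5000 + 0.0357
= 0.5357

0.5357


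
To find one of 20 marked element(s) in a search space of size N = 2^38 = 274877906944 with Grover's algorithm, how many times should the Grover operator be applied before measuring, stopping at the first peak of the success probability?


After j Grover iterations the success probability is P(j) = sin^2((2j+1)*theta), where sin(theta) = sqrt(k/N).
N = 2^38 = 274877906944, k = 20
sin(theta) = sqrt(k/N) = 8.5299224e-06
theta = arcsin(sqrt(k/N)) = 8.5299224e-06 rad
P(j) reaches its first maximum when (2j+1)*theta is as close as possible to pi/2, i.e. j = round(pi/(4*theta) - 1/2).
pi/(4*theta) - 1/2 = 92075.1516
(For comparison, the common estimate pi/4 * sqrt(N/k) = 92075.6516; the exact maximiser is used here.)
Optimal iterations = 92075

92075


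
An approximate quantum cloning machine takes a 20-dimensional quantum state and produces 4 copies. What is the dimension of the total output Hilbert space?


Output space = H^(tensor 4) where dim(H) = 20
dim = 20^4
= 400 (after 2 factors)
= 8000 (after 3 factors)
= 160000 (after 4 factors)
= 160000

160000


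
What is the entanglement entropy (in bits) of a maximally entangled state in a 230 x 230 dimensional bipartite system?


For a maximally entangled state in d x d:
S = log2(d) = log2(230)
= 7.8455

7.8455


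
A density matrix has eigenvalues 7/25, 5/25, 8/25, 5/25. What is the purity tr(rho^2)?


tr(rho^2) = sum of eigenvalues squared
= (7/25)^2 + (5/25)^2 + (8/25)^2 + (5/25)^2
= (49 + 25 + 64 + 25) / 625
= 163/625
= 0.2608

0.2608


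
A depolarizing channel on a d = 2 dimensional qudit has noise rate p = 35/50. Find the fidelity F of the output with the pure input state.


F = (1-p) + p/d
= (1 - 0.7000) + 0.7000/2
= 0.3000 + 0.3500
= 0.6500

0.6500


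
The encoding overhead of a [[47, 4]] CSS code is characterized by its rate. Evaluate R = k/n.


Code rate R = k/n
= 4/47
= 0.0851

0.0851


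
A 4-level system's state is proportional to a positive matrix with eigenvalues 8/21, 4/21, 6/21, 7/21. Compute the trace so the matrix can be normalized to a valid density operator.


tr(M) = sum of eigenvalues
= 8/21 + 4/21 + 6/21 + 7/21
= 25/21
= 1.1905

1.1905


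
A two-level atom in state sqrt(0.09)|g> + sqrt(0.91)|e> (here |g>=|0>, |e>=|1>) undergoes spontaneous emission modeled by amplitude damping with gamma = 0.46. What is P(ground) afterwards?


For amplitude damping with parameter gamma on state sqrt(a)|0> + sqrt(b)|1>:
alpha^2 = 0.09, beta^2 = 0.91
P(|0>) = alpha^2 + gamma * beta^2
= 0.09 + 0.46 * 0.91
= 0.09 + 0.4186
= 0.5086

0.5086


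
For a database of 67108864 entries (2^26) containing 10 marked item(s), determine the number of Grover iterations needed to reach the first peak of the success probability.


After j Grover iterations the success probability is P(j) = sin^2((2j+1)*theta), where sin(theta) = sqrt(k/N).
N = 2^26 = 67108864, k = 10
sin(theta) = sqrt(k/N) = 0.0003860202222
theta = arcsin(sqrt(k/N)) = 0.0003860202318 rad
P(j) reaches its first maximum when (2j+1)*theta is as close as possible to pi/2, i.e. j = round(pi/(4*theta) - 1/2).
pi/(4*theta) - 1/2 = 2034.1036
(For comparison, the common estimate pi/4 * sqrt(N/k) = 2034.6037; the exact maximiser is used here.)
Optimal iterations = 2034

2034


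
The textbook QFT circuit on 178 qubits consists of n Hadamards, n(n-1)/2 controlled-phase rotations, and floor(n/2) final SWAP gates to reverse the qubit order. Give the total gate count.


Hadamard gates: 178
Controlled rotations: n*(n-1)/2 = 178*177/2 = 15753
SWAP gates: floor(n/2) = floor(178/2) = 89
Total = 178 + 15753 + 89
= 16020

16020


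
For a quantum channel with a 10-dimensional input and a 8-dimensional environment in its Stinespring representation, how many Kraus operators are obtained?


Tracing out the environment in an orthonormal basis {|i>_E} gives Kraus operators K_i = <i|_E U |0>_E.
Number of Kraus operators = dim(H_env) = d_env
= 8

8


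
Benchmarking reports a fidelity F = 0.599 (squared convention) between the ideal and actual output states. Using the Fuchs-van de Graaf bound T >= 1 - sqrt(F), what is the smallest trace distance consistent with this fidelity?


Fuchs-van de Graaf (squared-fidelity convention): 1 - sqrt(F) <= T <= sqrt(1 - F).
Lower bound: T >= 1 - sqrt(F)
sqrt(F) = sqrt(0.599) = 0.7740
T >= 1 - 0.7740
T >= 0.2260

0.2260


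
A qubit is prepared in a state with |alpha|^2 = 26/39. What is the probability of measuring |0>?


|alpha|^2 = 26/39 = 0.6667
|beta|^2 = 1 - 26/39 = 13/39 = 0.3333
P(|0>) = |alpha|^2 = 0.6667

0.6667


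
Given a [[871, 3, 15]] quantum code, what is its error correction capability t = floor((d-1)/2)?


Code parameters: [[871, 3, 15]], distance d = 15.
Number of correctable errors = floor((d-1)/2)
= floor((15 - 1)/2)
= floor(14/2)
= 7

7


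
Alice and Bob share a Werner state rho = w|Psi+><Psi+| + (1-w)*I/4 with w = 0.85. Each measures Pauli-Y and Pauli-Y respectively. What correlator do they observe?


|Psi+> = (|01> + |10>)/sqrt(2)
For the pure Bell state, <Y_A Y_B> = +1 (Bell-state Pauli correlator).
The maximally-mixed part I/4 has tr(I/4 * P tensor P) = 0 for any traceless Pauli P.
So <Y_A Y_B>_rho = w * (+1) + (1 - w) * 0
= 0.85 * (+1)
= 0.8500

0.8500


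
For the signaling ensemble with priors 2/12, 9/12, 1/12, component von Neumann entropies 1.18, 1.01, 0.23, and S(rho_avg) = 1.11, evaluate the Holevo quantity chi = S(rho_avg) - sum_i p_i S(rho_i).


chi = S(rho) - sum_i p_i * S(rho_i)
Weighted entropy = 2/12 * 1.18 + 9/12 * 1.01 + 1/12 * 0.23
= 0.9733
chi = 1.11 - 0.9733
= 0.1367

0.1367


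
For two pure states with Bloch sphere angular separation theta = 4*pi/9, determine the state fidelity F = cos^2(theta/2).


For states separated by angle theta on Bloch sphere:
F = cos^2(theta/2)
theta = 4*pi/9 = 1.3963
theta/2 = 0.6981
cos(theta/2) = 0.7660
F = 0.5868

0.5868


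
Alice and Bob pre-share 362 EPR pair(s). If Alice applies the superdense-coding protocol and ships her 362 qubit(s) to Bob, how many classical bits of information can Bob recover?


Superdense coding allows 2 classical bits per shared entangled pair.
362 pair(s) -> 2 * 362 = 724 classical bits

724


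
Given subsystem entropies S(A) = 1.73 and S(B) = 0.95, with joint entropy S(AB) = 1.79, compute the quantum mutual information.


I(A:B) = S(A) + S(B) - S(AB)
= 1.73 + 0.95 - 1.79
= 0.8900

0.8900


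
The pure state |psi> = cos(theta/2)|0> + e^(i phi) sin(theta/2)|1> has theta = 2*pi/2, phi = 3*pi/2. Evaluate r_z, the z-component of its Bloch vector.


theta = 3.1416, phi = 4.7124
r_z = cos(theta) = -1.0000

-1.0000


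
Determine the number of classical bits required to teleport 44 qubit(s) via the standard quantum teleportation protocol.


Quantum teleportation requires 2 classical bits per qubit teleported.
44 qubit(s) -> 2 * 44 = 88 classical bits

88


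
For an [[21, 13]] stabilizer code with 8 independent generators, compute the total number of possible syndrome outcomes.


Each stabilizer generator gives a binary (+1 or -1) measurement outcome.
With 8 independent generators:
Total syndromes = 2^8
= 256

256


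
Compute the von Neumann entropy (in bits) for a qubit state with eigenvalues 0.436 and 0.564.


S = -p*log2(p) - (1-p)*log2(1-p)
p = 0.4360, 1-p = 0.5640
= -0.4360 * log2(0.4360) - 0.5640 * log2(0.5640)
= -(-0.5222) - (-0.4660)
= 0.9881

0.9881


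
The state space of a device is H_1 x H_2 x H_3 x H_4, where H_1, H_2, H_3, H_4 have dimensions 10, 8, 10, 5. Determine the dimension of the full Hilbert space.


dim(H_1 x H_2 x H_3 x H_4) = 10 * 8 * 10 * 5
= 80 * 10 * 5
= 800 * 5
= 4000

4000


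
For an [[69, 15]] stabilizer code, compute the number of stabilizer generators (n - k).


For an [[n,k]] stabilizer code:
Number of stabilizer generators = n - k
= 69 - 15
= 54

54


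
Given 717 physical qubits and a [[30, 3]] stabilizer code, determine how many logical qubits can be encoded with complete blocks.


Each code block uses 30 physical qubits for 3 logical qubit(s).
Number of complete blocks = floor(717 / 30) = 23
Logical qubits = 23 * 3
= 69

69


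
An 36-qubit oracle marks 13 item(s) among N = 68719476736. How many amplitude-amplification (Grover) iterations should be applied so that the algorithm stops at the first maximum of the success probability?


After j Grover iterations the success probability is P(j) = sin^2((2j+1)*theta), where sin(theta) = sqrt(k/N).
N = 2^36 = 68719476736, k = 13
sin(theta) = sqrt(k/N) = 1.375408659e-05
theta = arcsin(sqrt(k/N)) = 1.375408659e-05 rad
P(j) reaches its first maximum when (2j+1)*theta is as close as possible to pi/2, i.e. j = round(pi/(4*theta) - 1/2).
pi/(4*theta) - 1/2 = 57102.3951
(For comparison, the common estimate pi/4 * sqrt(N/k) = 57102.8951; the exact maximiser is used here.)
Optimal iterations = 57102

57102


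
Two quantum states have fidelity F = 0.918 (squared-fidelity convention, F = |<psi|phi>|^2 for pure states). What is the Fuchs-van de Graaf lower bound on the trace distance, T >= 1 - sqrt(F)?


Fuchs-van de Graaf (squared-fidelity convention): 1 - sqrt(F) <= T <= sqrt(1 - F).
Lower bound: T >= 1 - sqrt(F)
sqrt(F) = sqrt(0.918) = 0.9581
T >= 1 - 0.9581
T >= 0.0419

0.0419


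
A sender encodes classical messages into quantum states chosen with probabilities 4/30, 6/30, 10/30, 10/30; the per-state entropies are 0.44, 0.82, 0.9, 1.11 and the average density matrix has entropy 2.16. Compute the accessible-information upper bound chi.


chi = S(rho) - sum_i p_i * S(rho_i)
Weighted entropy = 4/30 * 0.44 + 6/30 * 0.82 + 10/30 * 0.9 + 10/30 * 1.11
= 0.8927
chi = 2.16 - 0.8927
= 1.2673

1.2673


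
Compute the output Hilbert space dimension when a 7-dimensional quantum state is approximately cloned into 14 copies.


Output space = H^(tensor 14) where dim(H) = 7
dim = 7^14
= 49 (after 2 factors)
= 343 (after 3 factors)
= 2401 (after 4 factors)
= 16807 (after 5 factors)
= 117649 (after 6 factors)
= 823543 (after 7 factors)
= 5764801 (after 8 factors)
= 40353607 (after 9 factors)
= 282475249 (after 10 factors)
= 1977326743 (after 11 factors)
= 13841287201 (after 12 factors)
= 96889010407 (after 13 factors)
= 678223072849 (after 14 factors)
= 678223072849

678223072849


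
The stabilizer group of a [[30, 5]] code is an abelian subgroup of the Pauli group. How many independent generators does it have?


For an [[n,k]] stabilizer code:
Number of stabilizer generators = n - k
= 30 - 5
= 25

25


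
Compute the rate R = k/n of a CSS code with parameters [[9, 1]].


Code rate R = k/n
= 1/9
= 0.1111

0.1111


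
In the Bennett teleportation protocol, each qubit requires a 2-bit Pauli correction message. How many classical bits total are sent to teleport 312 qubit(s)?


Quantum teleportation requires 2 classical bits per qubit teleported.
312 qubit(s) -> 2 * 312 = 624 classical bits

624


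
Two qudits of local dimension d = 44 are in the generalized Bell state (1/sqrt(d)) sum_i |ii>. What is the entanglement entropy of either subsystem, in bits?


For a maximally entangled state in d x d:
S = log2(d) = log2(44)
= 5.4594

5.4594


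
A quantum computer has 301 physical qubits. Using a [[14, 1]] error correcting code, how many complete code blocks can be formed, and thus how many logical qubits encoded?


Each code block uses 14 physical qubits for 1 logical qubit(s).
Number of complete blocks = floor(301 / 14) = 21
Logical qubits = 21 * 1
= 21

21


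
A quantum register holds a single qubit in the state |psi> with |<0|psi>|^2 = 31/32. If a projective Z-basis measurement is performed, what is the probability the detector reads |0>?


|alpha|^2 = 31/32 = 0.9688
|beta|^2 = 1 - 31/32 = 1/32 = 0.0312
P(|0>) = |alpha|^2 = 0.9688

0.9688


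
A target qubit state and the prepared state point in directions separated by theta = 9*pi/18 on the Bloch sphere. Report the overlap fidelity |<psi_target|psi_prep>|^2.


For states separated by angle theta on Bloch sphere:
F = cos^2(theta/2)
theta = 9*pi/18 = 1.5708
theta/2 = 0.7854
cos(theta/2) = 0.7071
F = 0.5000

0.5000


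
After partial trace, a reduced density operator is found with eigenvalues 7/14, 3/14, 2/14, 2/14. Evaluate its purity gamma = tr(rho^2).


tr(rho^2) = sum of eigenvalues squared
= (7/14)^2 + (3/14)^2 + (2/14)^2 + (2/14)^2
= (49 + 9 + 4 + 4) / 196
= 66/196
= 0.3367

0.3367
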